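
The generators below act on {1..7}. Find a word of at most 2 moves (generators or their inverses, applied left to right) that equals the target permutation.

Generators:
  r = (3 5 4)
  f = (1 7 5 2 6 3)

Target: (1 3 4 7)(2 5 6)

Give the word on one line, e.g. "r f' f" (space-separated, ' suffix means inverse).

  after r': (3 4 5)
  after f': (1 3 4 7)(2 5 6)

r' f'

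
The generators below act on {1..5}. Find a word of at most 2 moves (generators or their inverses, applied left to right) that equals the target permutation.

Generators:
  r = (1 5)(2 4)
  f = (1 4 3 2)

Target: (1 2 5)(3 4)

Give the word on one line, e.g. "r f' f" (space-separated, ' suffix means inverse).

f r

  after f: (1 4 3 2)
  after r: (1 2 5)(3 4)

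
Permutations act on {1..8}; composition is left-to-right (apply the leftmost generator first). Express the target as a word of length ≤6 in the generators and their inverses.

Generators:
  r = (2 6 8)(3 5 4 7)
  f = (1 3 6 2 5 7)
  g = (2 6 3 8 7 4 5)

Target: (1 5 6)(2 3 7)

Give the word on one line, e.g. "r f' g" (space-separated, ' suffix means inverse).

f' r' f r'

  after f': (1 7 5 2 6 3)
  after r': (1 4 5 8 6 7 3)
  after f: (1 4 7 6)(2 5 8)
  after r': (1 5 6)(2 3 7)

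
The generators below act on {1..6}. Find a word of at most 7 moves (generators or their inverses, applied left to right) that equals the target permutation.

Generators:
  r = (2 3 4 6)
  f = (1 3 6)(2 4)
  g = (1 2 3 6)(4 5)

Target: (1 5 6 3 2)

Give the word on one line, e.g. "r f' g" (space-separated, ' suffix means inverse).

f' r' g' r' f

  after f': (1 6 3)(2 4)
  after r': (1 4 6 2 3)
  after g': (1 5 4 3 6)
  after r': (1 5 3 4 2 6)
  after f: (1 5 6 3 2)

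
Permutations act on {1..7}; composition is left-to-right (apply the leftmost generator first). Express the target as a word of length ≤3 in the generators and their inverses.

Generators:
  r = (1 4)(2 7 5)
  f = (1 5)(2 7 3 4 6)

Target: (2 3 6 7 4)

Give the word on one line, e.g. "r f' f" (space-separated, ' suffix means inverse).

f f

  after f: (1 5)(2 7 3 4 6)
  after f: (2 3 6 7 4)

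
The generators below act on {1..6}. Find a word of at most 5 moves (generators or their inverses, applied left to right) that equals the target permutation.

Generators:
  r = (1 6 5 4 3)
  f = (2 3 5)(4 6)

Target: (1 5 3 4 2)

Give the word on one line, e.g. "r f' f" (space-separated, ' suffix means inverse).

  after f': (2 5 3)(4 6)
  after r: (1 6 3 2 4 5)
  after f: (1 4 2 6 5)
  after r': (1 5 3 4 2)

f' r f r'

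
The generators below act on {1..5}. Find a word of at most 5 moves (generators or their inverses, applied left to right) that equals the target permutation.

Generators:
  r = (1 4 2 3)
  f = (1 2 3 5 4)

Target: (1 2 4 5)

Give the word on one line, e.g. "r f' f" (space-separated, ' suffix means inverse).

  after r': (1 3 2 4)
  after r': (1 2)(3 4)
  after f': (2 4)(3 5)
  after r': (1 3 5 2)
  after f': (1 2 4 5)

r' r' f' r' f'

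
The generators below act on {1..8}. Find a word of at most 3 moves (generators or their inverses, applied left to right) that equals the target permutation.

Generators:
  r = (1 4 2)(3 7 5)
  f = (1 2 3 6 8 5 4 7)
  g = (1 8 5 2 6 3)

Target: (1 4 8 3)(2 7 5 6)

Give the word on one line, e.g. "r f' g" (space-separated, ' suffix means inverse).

  after f': (1 7 4 5 8 6 3 2)
  after f': (1 4 8 3)(2 7 5 6)

f' f'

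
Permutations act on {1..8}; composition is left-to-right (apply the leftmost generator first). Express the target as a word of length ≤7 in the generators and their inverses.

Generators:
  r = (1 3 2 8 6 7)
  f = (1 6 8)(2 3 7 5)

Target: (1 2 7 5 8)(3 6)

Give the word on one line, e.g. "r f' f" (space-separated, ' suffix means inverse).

r' f' f' r' f'

  after r': (1 7 6 8 2 3)
  after f': (1 3 8 5 7)
  after f': (1 2 5 3 6)(7 8)
  after r': (1 3 8 6 7 2 5)
  after f': (1 2 7 5 8)(3 6)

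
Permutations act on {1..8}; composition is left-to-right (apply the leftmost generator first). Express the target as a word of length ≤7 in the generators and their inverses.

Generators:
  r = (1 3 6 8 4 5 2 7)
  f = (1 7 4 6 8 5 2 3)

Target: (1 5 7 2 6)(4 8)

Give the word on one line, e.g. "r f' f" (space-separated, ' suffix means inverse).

f' f' r' f r'

  after f': (1 3 2 5 8 6 4 7)
  after f': (1 2 8 4)(3 5 6 7)
  after r': (1 5 3 4 7)(2 6)
  after f: (1 2 8 5)(3 6)
  after r': (1 5 7 2 6)(4 8)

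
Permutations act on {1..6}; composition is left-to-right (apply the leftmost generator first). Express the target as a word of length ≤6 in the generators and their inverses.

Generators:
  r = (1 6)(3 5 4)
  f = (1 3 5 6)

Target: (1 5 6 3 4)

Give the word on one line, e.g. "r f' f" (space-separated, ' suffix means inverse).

r r f f

  after r: (1 6)(3 5 4)
  after r: (3 4 5)
  after f: (1 3 4 6)
  after f: (1 5 6 3 4)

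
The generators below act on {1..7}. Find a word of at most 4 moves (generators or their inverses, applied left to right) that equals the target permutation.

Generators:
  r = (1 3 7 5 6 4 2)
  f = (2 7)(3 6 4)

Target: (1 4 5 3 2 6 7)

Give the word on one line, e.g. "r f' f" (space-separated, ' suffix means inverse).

  after r': (1 2 4 6 5 7 3)
  after r': (1 4 5 3 2 6 7)

r' r'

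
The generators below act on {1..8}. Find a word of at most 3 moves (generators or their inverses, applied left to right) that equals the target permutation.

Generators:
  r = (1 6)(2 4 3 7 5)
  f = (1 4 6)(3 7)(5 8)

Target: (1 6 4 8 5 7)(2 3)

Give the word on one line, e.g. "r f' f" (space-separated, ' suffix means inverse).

r' r' f'

  after r': (1 6)(2 5 7 3 4)
  after r': (2 7 4 5 3)
  after f': (1 6 4 8 5 7)(2 3)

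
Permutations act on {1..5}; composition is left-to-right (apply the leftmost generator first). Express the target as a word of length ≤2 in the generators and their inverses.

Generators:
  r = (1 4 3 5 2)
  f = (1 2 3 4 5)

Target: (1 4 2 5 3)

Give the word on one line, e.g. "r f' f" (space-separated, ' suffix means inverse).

  after f': (1 5 4 3 2)
  after f': (1 4 2 5 3)

f' f'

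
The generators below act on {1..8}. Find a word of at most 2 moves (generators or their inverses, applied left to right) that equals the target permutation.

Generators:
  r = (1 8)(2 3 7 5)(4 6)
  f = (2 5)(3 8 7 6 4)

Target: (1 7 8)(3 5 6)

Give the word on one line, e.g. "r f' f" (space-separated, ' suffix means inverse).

r' f

  after r': (1 8)(2 5 7 3)(4 6)
  after f: (1 7 8)(3 5 6)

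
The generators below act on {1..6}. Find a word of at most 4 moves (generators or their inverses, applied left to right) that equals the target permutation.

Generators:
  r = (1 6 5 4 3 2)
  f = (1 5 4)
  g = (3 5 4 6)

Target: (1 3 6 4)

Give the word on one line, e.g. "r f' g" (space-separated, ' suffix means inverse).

  after f: (1 5 4)
  after g': (1 3 6 4)

f g'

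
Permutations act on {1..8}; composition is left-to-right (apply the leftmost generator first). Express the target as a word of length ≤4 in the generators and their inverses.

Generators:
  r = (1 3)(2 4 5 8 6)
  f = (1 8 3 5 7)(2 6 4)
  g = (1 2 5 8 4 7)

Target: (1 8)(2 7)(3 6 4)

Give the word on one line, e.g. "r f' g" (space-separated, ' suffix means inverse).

  after g': (1 7 4 8 5 2)
  after f': (1 5 4)(2 7 6)(3 8)
  after r: (1 8)(2 7)(3 6 4)

g' f' r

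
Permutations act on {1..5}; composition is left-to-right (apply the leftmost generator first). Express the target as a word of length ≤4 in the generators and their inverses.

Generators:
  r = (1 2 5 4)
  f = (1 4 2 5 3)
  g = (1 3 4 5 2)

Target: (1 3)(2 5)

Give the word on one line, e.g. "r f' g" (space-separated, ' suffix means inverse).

g' f' g'

  after g': (1 2 5 4 3)
  after f': (1 4 5)
  after g': (1 3)(2 5)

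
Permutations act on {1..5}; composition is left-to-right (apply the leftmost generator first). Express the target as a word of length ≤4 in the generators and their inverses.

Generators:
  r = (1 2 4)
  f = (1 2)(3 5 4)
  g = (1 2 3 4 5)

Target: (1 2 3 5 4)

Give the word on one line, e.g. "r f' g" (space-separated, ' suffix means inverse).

r f' f'

  after r: (1 2 4)
  after f': (2 5 3 4)
  after f': (1 2 3 5 4)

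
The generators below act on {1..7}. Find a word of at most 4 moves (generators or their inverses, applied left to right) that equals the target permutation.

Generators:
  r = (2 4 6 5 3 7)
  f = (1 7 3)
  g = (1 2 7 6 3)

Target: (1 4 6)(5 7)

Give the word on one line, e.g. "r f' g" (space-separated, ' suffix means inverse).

  after g: (1 2 7 6 3)
  after r: (1 4 6 7 5 3)
  after f': (1 4 6)(5 7)

g r f'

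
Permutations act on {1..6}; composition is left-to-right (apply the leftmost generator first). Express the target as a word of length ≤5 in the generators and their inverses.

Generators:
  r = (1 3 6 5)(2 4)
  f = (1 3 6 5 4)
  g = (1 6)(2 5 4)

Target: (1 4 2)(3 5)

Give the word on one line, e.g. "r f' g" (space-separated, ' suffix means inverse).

r' g' r

  after r': (1 5 6 3)(2 4)
  after g': (1 2 5)(3 6)
  after r: (1 4 2)(3 5)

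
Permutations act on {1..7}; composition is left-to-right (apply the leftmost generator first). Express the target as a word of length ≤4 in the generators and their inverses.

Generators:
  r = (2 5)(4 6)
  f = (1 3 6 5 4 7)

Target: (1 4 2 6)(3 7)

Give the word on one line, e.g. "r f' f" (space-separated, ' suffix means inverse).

  after f': (1 7 4 5 6 3)
  after r: (1 7 6 3)(2 5 4)
  after f': (1 4 2 6)(3 7)

f' r f'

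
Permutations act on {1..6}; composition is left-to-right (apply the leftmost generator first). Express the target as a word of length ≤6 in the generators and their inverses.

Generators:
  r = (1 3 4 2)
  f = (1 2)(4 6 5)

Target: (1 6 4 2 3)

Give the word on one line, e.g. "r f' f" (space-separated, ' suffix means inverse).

  after f': (1 2)(4 5 6)
  after r': (1 4 5 6 3)
  after f: (1 6 3 2)
  after r: (1 6 4 2 3)

f' r' f r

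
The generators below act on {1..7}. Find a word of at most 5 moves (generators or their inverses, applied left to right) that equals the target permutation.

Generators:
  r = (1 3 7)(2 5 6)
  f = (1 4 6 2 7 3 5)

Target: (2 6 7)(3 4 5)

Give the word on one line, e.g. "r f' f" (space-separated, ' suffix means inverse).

f' r f' r f'

  after f': (1 5 3 7 2 6 4)
  after r: (1 6 4 3)(5 7)
  after f': (1 4 7 3 5 2 6)
  after r: (1 4)(3 6)
  after f': (2 6 7)(3 4 5)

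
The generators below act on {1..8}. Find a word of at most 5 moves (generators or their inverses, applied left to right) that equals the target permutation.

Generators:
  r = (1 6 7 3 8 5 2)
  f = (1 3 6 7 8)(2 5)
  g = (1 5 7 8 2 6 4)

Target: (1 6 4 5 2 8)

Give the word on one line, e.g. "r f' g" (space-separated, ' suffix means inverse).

  after g: (1 5 7 8 2 6 4)
  after f: (1 2 7)(3 6 4)(5 8)
  after r: (2 3 7 6 4 8)
  after r: (1 6 4 5 2 8)

g f r r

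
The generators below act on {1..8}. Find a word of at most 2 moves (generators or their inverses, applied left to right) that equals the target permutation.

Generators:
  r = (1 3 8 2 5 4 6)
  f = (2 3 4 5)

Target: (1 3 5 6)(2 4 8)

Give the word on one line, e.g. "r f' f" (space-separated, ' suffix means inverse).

  after f': (2 5 4 3)
  after r: (1 3 5 6)(2 4 8)

f' r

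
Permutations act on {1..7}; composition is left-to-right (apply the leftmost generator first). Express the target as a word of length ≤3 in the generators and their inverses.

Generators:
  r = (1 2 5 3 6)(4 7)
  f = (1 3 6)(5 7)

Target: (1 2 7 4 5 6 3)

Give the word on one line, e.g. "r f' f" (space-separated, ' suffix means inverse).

  after r: (1 2 5 3 6)(4 7)
  after f: (1 2 7 4 5 6 3)

r f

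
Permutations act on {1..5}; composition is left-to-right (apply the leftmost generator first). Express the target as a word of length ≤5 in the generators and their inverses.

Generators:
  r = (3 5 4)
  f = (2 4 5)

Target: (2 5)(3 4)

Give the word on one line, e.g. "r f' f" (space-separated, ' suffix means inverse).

f' f' r r

  after f': (2 5 4)
  after f': (2 4 5)
  after r: (2 3 5)
  after r: (2 5)(3 4)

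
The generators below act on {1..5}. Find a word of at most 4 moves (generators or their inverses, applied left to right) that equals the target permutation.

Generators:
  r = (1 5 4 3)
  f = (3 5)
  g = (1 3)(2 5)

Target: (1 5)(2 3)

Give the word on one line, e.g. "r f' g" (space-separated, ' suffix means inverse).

f g' f'

  after f: (3 5)
  after g': (1 3 2 5)
  after f': (1 5)(2 3)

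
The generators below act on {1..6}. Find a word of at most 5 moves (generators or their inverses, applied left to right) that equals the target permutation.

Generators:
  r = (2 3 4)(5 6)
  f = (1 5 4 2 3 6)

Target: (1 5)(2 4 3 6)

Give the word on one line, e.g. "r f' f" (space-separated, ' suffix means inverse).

r' r' f' r'

  after r': (2 4 3)(5 6)
  after r': (2 3 4)
  after f': (1 6 3 5)
  after r': (1 5)(2 4 3 6)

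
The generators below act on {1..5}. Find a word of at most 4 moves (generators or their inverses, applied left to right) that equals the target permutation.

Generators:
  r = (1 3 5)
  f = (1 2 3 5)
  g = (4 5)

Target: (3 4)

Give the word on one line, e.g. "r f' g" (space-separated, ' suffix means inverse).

r g' r'

  after r: (1 3 5)
  after g': (1 3 4 5)
  after r': (3 4)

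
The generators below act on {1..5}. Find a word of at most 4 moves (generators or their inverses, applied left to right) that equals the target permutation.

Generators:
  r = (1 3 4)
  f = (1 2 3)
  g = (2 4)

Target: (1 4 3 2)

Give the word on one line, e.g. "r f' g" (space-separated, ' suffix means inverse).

g r' f' f'

  after g: (2 4)
  after r': (1 4 2 3)
  after f': (1 4)
  after f': (1 4 3 2)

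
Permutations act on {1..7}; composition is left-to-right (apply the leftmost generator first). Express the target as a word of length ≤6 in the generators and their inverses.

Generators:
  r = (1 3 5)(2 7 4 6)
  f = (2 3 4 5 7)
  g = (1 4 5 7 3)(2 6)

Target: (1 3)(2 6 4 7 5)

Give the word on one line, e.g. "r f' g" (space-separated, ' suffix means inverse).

g f' f' r g

  after g: (1 4 5 7 3)(2 6)
  after f': (1 3)(2 6 7)
  after f': (1 2 6 5 4 3)
  after r: (1 7 4 5 6)
  after g: (1 3)(2 6 4 7 5)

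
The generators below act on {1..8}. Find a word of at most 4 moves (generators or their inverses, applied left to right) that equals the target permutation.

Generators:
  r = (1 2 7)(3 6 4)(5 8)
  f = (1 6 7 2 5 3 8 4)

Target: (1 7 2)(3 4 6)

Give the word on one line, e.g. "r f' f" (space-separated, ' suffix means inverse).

  after r: (1 2 7)(3 6 4)(5 8)
  after r: (1 7 2)(3 4 6)

r r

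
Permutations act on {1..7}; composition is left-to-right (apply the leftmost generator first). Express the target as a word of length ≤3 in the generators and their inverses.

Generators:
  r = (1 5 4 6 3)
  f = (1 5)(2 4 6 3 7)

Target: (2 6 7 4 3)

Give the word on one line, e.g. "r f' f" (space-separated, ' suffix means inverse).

f f

  after f: (1 5)(2 4 6 3 7)
  after f: (2 6 7 4 3)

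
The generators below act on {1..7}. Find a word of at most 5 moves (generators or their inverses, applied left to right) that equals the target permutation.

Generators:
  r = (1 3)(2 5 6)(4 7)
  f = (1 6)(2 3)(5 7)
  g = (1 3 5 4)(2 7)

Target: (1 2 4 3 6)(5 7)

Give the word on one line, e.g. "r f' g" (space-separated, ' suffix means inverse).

  after r: (1 3)(2 5 6)(4 7)
  after g': (2 3 4)(5 6 7)
  after f': (1 6 5)(3 4)
  after g': (1 6 3 5 4)(2 7)
  after r: (1 2 4 3 6)(5 7)

r g' f' g' r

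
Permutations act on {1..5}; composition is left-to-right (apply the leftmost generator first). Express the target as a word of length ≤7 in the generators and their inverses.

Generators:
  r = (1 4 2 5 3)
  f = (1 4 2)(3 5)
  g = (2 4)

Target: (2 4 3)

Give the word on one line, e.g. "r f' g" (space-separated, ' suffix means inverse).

  after r': (1 3 5 2 4)
  after f': (1 5 4 2)
  after r: (1 3)(2 4 5)
  after r: (3 4)
  after g': (2 4 3)

r' f' r r g'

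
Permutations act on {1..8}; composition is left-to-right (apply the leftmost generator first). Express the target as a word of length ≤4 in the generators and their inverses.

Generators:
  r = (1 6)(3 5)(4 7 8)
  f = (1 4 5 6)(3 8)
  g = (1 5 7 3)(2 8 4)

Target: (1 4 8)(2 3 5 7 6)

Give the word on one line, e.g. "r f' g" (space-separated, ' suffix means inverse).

g r' f g

  after g: (1 5 7 3)(2 8 4)
  after r': (1 3 6)(2 7 5 4)
  after f: (1 8 3)(2 7 6 4)
  after g: (1 4 8)(2 3 5 7 6)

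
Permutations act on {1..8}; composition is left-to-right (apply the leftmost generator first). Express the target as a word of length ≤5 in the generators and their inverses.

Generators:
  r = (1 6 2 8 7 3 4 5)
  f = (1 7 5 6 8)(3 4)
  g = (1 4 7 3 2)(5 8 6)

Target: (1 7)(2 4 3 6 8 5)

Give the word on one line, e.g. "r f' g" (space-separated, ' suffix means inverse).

  after r': (1 5 4 3 7 8 2 6)
  after r': (1 4 7 2)(3 8 6 5)
  after g: (1 7)(2 4 3 6 8 5)

r' r' g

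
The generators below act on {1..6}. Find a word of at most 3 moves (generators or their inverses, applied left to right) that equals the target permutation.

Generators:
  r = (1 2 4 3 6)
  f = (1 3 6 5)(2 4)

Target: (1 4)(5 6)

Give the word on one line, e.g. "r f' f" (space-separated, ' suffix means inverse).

  after r: (1 2 4 3 6)
  after f': (1 4)(5 6)

r f'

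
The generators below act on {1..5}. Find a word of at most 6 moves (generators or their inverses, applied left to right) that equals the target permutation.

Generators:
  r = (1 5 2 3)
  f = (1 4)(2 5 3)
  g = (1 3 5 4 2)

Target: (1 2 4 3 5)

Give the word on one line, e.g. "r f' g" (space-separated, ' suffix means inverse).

g' r' f' f' r'

  after g': (1 2 4 5 3)
  after r': (1 5 2 4)
  after f': (1 2)(3 5)
  after f': (1 3 2 4)
  after r': (1 2 4 3 5)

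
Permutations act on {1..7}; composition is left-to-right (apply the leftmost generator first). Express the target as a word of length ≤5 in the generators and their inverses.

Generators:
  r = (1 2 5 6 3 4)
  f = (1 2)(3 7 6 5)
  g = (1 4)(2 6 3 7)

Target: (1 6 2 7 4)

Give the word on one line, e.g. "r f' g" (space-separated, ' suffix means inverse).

r g' r g' g'

  after r: (1 2 5 6 3 4)
  after g': (1 7 3)(2 5)
  after r: (1 7 4)(2 6 3)
  after g': (1 3 7)
  after g': (1 6 2 7 4)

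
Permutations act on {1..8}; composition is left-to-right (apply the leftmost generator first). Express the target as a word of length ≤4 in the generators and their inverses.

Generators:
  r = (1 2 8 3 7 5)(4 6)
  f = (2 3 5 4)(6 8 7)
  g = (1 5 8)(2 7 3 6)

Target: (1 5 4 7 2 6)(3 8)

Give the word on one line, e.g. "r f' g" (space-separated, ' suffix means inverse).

  after f: (2 3 5 4)(6 8 7)
  after g: (1 5 4 7 2 6)(3 8)

f g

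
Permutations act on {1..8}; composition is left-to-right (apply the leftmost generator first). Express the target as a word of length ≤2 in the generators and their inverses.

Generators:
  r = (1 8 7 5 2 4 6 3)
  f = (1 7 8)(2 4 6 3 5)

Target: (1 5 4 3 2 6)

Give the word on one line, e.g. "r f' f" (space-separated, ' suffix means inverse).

f r

  after f: (1 7 8)(2 4 6 3 5)
  after r: (1 5 4 3 2 6)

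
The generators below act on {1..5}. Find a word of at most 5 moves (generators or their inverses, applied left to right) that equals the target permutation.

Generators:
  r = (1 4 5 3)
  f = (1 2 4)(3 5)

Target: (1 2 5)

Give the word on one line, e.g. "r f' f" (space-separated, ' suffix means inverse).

  after f: (1 2 4)(3 5)
  after f: (1 4 2)
  after r': (2 3 5 4)
  after f: (1 2 5)

f f r' f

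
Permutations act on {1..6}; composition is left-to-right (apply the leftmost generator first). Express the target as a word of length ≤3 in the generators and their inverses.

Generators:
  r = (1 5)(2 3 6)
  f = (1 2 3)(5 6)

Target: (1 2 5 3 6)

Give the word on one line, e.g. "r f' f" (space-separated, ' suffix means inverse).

  after f': (1 3 2)(5 6)
  after r': (1 2 5 3 6)

f' r'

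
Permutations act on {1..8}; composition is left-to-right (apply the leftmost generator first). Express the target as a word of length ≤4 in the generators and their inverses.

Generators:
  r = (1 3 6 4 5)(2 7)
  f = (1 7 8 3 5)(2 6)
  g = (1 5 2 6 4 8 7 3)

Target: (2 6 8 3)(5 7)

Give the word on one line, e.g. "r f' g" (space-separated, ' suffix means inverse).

  after r': (1 5 4 6 3)(2 7)
  after g': (2 8 4)(5 6 7)
  after g': (1 3 7)(2 4 5)(6 8)
  after r': (2 6 8 3)(5 7)

r' g' g' r'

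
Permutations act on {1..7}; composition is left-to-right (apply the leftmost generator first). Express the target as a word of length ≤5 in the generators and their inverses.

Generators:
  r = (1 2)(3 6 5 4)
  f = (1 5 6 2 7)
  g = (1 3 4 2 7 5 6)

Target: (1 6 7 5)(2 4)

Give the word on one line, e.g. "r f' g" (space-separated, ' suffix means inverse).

  after g': (1 6 5 7 2 4 3)
  after g': (1 5 2 3 6 7 4)
  after r': (1 6 7 5)(2 4)

g' g' r'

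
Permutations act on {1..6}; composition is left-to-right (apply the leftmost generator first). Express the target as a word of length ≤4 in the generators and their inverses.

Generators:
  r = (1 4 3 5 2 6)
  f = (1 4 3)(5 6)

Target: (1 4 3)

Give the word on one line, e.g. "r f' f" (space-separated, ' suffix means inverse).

f' f'

  after f': (1 3 4)(5 6)
  after f': (1 4 3)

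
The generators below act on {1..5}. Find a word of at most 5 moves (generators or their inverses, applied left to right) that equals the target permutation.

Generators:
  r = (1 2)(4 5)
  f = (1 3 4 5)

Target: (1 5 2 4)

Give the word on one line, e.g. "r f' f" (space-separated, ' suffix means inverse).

  after r: (1 2)(4 5)
  after f': (1 2 5 3)
  after f': (1 2 4 3 5)
  after r': (2 5)(3 4)
  after f': (1 5 2 4)

r f' f' r' f'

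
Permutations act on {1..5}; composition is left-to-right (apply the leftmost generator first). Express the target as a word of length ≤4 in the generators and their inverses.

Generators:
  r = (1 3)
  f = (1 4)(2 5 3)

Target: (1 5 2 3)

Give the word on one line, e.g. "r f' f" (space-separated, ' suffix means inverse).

r' f f

  after r': (1 3)
  after f: (1 2 5 3 4)
  after f: (1 5 2 3)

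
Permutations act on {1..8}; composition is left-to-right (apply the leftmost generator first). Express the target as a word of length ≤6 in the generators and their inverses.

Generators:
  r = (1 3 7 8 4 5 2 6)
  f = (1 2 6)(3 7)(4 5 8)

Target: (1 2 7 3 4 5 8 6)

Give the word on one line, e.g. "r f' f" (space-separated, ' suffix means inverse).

f r' f' r r

  after f: (1 2 6)(3 7)(4 5 8)
  after r': (1 5 7)
  after f': (1 4 8 5 3 7 6 2)
  after r: (1 5 7)(2 3 8)
  after r: (1 2 7 3 4 5 8 6)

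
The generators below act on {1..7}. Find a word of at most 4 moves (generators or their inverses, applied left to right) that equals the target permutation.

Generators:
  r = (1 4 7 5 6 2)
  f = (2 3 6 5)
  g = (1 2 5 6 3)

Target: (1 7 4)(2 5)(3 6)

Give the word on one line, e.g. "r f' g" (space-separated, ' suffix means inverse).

  after g': (1 3 6 5 2)
  after g': (1 6 2 3 5)
  after f: (1 5)(2 6 3)
  after r': (1 7 4)(2 5)(3 6)

g' g' f r'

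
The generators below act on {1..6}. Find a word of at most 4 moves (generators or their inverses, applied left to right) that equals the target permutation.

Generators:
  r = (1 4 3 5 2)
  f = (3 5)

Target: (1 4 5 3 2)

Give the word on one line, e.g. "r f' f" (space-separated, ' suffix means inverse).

f' r f'

  after f': (3 5)
  after r: (1 4 3 2)
  after f': (1 4 5 3 2)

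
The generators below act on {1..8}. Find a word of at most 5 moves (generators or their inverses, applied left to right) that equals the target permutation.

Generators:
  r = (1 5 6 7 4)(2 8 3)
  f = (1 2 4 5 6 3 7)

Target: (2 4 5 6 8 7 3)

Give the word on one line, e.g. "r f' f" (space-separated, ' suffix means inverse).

  after f': (1 7 3 6 5 4 2)
  after f': (1 3 5 2 7 6 4)
  after f': (1 6 2 3 4 7 5)
  after r: (1 7 6 8 3)
  after f: (2 4 5 6 8 7 3)

f' f' f' r f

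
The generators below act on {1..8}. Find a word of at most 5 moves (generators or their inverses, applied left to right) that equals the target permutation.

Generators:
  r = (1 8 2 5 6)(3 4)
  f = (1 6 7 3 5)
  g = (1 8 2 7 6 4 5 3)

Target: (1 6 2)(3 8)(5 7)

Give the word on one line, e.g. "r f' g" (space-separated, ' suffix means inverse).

f' g' r' g r'

  after f': (1 5 3 7 6)
  after g': (1 4 6 3 2 8)
  after r': (1 3 8 6 4 5 2)
  after g: (2 8 4 3)(5 7 6)
  after r': (1 6 2)(3 8)(5 7)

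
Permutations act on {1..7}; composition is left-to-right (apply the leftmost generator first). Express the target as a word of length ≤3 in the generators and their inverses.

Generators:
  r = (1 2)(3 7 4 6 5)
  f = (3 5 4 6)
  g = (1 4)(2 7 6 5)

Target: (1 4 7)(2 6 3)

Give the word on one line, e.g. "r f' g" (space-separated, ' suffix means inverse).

  after r: (1 2)(3 7 4 6 5)
  after g': (1 5 3 2 4 7)
  after f: (1 4 7)(2 6 3)

r g' f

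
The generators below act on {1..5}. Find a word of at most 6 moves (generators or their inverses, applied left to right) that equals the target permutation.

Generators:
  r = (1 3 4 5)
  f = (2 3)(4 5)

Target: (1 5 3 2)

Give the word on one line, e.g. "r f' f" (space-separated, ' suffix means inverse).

  after f': (2 3)(4 5)
  after r': (1 5 3 2)
  after f': (1 4 5 2)
  after f': (1 5 3 2)

f' r' f' f'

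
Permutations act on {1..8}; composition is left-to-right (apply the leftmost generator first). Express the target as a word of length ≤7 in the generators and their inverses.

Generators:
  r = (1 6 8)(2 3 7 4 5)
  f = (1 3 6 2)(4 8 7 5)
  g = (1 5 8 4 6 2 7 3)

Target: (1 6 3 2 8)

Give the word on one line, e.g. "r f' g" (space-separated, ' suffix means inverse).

f g r g f'

  after f: (1 3 6 2)(4 8 7 5)
  after g: (2 5 6 7 8 3)
  after r: (1 6 4 5 8 7)
  after g: (1 2 7 5 4 8 3)
  after f': (1 6 3 2 8)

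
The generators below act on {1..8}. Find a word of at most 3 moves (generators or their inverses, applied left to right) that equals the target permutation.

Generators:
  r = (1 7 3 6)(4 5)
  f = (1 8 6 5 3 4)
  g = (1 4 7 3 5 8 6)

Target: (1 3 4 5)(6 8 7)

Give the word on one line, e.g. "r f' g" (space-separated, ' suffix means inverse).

g' f g'

  after g': (1 6 8 5 3 7 4)
  after f: (1 5 4 8 3 7)
  after g': (1 3 4 5)(6 8 7)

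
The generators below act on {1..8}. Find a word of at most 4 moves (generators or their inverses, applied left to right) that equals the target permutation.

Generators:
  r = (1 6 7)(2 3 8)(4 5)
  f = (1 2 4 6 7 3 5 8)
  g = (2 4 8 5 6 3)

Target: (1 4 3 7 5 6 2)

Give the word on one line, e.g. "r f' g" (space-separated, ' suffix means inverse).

f' g'

  after f': (1 8 5 3 7 6 4 2)
  after g': (1 4 3 7 5 6 2)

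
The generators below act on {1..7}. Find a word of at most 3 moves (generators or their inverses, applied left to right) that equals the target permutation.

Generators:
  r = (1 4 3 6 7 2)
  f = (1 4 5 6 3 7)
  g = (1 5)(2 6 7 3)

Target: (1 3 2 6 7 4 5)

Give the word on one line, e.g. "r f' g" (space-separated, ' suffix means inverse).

g' f r'

  after g': (1 5)(2 3 7 6)
  after f: (1 6 2 7 3)(4 5)
  after r': (1 3 2 6 7 4 5)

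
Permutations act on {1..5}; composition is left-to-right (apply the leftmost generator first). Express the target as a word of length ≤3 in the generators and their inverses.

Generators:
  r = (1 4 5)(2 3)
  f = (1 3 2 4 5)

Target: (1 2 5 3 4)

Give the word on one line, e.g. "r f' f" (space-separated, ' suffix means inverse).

  after f: (1 3 2 4 5)
  after f: (1 2 5 3 4)

f f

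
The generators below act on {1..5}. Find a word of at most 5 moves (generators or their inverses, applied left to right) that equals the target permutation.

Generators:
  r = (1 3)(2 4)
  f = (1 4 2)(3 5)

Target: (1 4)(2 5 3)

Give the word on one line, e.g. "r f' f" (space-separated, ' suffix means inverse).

  after f': (1 2 4)(3 5)
  after f': (1 4 2)
  after r: (1 2 3)
  after f': (1 4)(2 5 3)

f' f' r f'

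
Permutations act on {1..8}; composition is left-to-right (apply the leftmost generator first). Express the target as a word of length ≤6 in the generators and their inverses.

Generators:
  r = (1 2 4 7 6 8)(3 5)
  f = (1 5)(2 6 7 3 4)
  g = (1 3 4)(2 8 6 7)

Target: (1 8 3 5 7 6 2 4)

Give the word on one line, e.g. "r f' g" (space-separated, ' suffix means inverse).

  after g: (1 3 4)(2 8 6 7)
  after f': (1 7 4 5)(2 8)
  after r: (1 6 8 4 3 5 2)
  after g': (1 8 3 5 7 6 2 4)

g f' r g'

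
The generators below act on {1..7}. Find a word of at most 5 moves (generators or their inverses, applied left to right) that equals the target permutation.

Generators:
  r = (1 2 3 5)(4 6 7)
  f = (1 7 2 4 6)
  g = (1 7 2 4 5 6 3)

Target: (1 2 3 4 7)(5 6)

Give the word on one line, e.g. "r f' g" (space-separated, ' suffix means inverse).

r' r' f' r'

  after r': (1 5 3 2)(4 7 6)
  after r': (1 3)(2 5)(4 6 7)
  after f': (1 3 6)(2 5 7)
  after r': (1 2 3 4 7)(5 6)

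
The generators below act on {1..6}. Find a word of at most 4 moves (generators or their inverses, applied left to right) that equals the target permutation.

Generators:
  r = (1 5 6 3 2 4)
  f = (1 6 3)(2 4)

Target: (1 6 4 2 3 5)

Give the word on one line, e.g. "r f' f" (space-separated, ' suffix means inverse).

  after f: (1 6 3)(2 4)
  after f: (1 3 6)
  after r': (1 6 4 2 3 5)

f f r'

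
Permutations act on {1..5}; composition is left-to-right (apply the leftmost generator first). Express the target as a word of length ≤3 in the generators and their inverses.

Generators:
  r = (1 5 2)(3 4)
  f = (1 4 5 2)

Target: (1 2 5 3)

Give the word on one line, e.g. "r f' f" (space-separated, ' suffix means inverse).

r' f r'

  after r': (1 2 5)(3 4)
  after f: (3 5 4)
  after r': (1 2 5 3)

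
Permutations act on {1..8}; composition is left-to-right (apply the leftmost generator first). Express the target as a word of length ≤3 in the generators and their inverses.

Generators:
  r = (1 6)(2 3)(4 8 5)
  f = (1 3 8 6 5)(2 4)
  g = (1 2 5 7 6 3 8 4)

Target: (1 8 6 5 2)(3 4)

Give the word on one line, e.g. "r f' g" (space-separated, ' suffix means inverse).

  after r: (1 6)(2 3)(4 8 5)
  after f': (1 8 6 5 2)(3 4)

r f'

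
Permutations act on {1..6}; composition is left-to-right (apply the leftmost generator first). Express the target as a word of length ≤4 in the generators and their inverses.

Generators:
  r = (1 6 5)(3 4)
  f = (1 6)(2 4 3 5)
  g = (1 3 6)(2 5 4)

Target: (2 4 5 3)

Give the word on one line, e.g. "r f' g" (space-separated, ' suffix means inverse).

  after g: (1 3 6)(2 5 4)
  after f: (1 5 3)
  after r': (1 6)(3 5 4)
  after f: (2 4 5 3)

g f r' f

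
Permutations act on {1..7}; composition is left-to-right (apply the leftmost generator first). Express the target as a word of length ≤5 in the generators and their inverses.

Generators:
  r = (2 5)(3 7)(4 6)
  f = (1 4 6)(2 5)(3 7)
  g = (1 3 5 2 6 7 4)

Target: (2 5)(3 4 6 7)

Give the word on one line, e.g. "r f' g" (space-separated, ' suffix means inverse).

r' g f' r g'

  after r': (2 5)(3 7)(4 6)
  after g: (1 3 4 7 5 6)
  after f': (1 7 2 5 4 3)
  after r: (1 3)(4 7 5 6)
  after g': (2 5)(3 4 6 7)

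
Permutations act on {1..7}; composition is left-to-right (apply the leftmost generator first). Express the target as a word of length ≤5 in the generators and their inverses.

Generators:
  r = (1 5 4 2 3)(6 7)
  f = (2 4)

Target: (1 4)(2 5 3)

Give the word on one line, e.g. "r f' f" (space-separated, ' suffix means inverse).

  after r': (1 3 2 4 5)(6 7)
  after r': (1 2 5 3 4)
  after f: (1 4)(2 5 3)

r' r' f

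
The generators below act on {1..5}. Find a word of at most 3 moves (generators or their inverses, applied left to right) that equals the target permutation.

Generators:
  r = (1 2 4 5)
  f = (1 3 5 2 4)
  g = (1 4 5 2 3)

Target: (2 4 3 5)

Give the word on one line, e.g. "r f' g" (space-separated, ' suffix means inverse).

  after f': (1 4 2 5 3)
  after g: (1 5)(3 4)
  after r: (2 4 3 5)

f' g r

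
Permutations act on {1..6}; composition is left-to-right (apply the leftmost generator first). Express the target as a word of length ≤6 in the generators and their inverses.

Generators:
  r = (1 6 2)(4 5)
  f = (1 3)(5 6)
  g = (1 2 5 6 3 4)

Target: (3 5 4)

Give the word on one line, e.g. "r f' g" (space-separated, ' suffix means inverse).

g f r f' f'

  after g: (1 2 5 6 3 4)
  after f: (1 2 6)(3 4)
  after r: (3 5 4)
  after f': (1 3 6 5 4)
  after f': (3 5 4)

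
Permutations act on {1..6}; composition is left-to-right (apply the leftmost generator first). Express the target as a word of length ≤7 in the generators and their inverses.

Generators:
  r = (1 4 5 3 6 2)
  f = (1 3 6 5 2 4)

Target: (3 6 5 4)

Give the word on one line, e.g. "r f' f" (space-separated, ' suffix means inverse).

  after r': (1 2 6 3 5 4)
  after f: (1 4 3 2 5)
  after r: (1 5 4 6 2 3)
  after f: (1 2 6 4 5)
  after r: (3 6 5 4)

r' f r f r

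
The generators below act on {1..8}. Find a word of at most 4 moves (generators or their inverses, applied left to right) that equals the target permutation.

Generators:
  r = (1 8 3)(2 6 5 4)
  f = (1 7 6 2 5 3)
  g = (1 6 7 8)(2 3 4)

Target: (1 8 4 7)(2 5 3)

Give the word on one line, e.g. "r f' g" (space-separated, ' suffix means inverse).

  after g: (1 6 7 8)(2 3 4)
  after f': (1 7 8 3 4 6)(2 5)
  after g: (1 8 4 7)(2 5 3)

g f' g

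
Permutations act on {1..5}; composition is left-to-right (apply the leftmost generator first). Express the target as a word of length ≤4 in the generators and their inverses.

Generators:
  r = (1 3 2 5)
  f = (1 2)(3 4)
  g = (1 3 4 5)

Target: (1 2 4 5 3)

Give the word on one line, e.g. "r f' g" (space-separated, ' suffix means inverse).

g' f' g f

  after g': (1 5 4 3)
  after f': (1 5 3 2)
  after g: (2 3)(4 5)
  after f: (1 2 4 5 3)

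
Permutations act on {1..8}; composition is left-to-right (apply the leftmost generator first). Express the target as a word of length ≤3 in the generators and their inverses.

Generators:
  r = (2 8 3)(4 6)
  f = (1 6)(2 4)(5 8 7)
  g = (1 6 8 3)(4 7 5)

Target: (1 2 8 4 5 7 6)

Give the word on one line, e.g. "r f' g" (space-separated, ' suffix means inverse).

g' r

  after g': (1 3 8 6)(4 5 7)
  after r: (1 2 8 4 5 7 6)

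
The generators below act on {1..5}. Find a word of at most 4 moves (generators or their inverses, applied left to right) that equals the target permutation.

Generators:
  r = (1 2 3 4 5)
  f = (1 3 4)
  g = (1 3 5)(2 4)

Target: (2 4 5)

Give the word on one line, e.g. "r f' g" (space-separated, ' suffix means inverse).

  after f': (1 4 3)
  after r: (1 5)(2 3)
  after r: (2 4 5)

f' r r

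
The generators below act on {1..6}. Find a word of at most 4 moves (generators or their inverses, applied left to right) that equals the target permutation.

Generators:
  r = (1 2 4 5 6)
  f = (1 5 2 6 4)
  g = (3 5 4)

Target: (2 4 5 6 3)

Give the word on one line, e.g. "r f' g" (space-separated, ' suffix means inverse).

  after f: (1 5 2 6 4)
  after g: (1 4)(2 6 3 5)
  after r: (1 5 4 2)(3 6)
  after f': (2 4 5 6 3)

f g r f'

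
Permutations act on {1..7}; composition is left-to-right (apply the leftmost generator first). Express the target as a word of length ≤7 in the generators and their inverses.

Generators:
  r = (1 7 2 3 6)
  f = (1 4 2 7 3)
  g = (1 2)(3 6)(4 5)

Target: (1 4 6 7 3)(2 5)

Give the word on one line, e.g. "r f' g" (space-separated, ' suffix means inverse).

f r' f g f

  after f: (1 4 2 7 3)
  after r': (1 4 7 2)(3 6)
  after f: (1 2 4 3 6)
  after g: (2 5 4 6)
  after f: (1 4 6 7 3)(2 5)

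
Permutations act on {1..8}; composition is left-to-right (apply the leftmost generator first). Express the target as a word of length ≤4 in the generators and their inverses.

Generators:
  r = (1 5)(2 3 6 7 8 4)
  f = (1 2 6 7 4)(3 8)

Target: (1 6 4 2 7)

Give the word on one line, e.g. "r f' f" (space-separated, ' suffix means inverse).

  after f: (1 2 6 7 4)(3 8)
  after f: (1 6 4 2 7)

f f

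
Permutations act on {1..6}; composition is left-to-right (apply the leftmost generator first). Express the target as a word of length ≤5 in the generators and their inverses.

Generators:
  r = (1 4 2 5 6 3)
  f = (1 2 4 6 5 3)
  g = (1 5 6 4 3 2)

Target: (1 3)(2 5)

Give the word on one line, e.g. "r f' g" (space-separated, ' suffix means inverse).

  after f': (1 3 5 6 4 2)
  after r: (2 4 5 3 6)
  after f: (1 2 6 4 3 5)
  after g': (1 3)(2 5)

f' r f g'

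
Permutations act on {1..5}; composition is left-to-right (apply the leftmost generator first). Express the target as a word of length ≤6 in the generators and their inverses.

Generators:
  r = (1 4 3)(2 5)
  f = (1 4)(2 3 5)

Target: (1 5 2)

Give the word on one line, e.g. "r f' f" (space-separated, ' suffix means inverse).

  after r': (1 3 4)(2 5)
  after f: (1 5 3)
  after f: (1 2 3 4)
  after r: (1 5 2)

r' f f r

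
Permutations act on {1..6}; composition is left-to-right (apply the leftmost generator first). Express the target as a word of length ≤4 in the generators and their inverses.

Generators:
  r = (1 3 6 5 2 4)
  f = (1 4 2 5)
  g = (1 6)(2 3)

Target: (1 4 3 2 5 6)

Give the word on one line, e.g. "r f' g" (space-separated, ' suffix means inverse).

f g'

  after f: (1 4 2 5)
  after g': (1 4 3 2 5 6)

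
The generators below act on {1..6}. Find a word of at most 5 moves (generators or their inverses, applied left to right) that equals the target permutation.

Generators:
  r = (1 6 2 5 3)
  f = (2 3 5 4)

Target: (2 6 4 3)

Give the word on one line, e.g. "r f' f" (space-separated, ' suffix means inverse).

  after f': (2 4 5 3)
  after r: (1 6 2 4 3 5)
  after f: (1 6 3 4 5)
  after r': (2 6 5 3 4)
  after f: (2 6 4 3)

f' r f r' f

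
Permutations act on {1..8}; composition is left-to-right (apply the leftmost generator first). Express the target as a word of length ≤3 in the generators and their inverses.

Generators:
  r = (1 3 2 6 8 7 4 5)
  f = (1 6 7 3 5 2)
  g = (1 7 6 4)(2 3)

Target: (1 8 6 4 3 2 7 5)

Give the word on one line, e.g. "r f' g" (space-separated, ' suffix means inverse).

  after f: (1 6 7 3 5 2)
  after r: (1 8 7 2 3)(4 5 6)
  after f': (1 8 6 4 3 2 7 5)

f r f'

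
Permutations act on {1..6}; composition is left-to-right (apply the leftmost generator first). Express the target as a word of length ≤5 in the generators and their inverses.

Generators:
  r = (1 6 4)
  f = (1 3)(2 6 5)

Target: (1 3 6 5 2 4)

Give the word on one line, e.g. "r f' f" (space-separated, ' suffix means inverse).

f r' r'

  after f: (1 3)(2 6 5)
  after r': (1 3 4 6 5 2)
  after r': (1 3 6 5 2 4)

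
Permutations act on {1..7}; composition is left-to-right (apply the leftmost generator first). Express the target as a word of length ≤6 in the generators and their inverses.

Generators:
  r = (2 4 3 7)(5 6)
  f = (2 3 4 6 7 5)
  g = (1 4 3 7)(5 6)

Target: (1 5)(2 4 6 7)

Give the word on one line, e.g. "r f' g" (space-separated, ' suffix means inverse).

  after r: (2 4 3 7)(5 6)
  after f': (2 3 6 7 5 4)
  after g': (1 7 6 3 5)(2 4)
  after f': (1 6 2 3 7 4 5)
  after r': (1 5)(2 4 6 7)

r f' g' f' r'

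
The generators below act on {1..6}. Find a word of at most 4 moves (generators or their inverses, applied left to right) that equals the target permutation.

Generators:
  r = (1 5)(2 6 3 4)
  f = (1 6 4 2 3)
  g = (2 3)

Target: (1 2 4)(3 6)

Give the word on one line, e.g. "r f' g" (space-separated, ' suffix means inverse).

g' f' f'

  after g': (2 3)
  after f': (1 3 4 6)
  after f': (1 2 4)(3 6)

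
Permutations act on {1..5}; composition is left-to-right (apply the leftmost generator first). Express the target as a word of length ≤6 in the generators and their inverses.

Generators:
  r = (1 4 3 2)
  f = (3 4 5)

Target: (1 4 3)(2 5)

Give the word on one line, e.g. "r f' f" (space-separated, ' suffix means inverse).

  after r': (1 2 3 4)
  after f': (1 2 5 4)
  after r': (1 3 4 2 5)
  after r': (1 4 3)(2 5)

r' f' r' r'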